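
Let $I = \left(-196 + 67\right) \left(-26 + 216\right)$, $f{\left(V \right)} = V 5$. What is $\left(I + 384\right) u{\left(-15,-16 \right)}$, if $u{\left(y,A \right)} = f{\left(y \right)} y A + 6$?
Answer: $434123244$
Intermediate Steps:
$f{\left(V \right)} = 5 V$
$I = -24510$ ($I = \left(-129\right) 190 = -24510$)
$u{\left(y,A \right)} = 6 + 5 A y^{2}$ ($u{\left(y,A \right)} = 5 y y A + 6 = 5 y^{2} A + 6 = 5 A y^{2} + 6 = 6 + 5 A y^{2}$)
$\left(I + 384\right) u{\left(-15,-16 \right)} = \left(-24510 + 384\right) \left(6 + 5 \left(-16\right) \left(-15\right)^{2}\right) = - 24126 \left(6 + 5 \left(-16\right) 225\right) = - 24126 \left(6 - 18000\right) = \left(-24126\right) \left(-17994\right) = 434123244$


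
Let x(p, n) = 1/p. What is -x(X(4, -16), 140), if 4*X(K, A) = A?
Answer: ¼ ≈ 0.25000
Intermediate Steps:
X(K, A) = A/4
-x(X(4, -16), 140) = -1/((¼)*(-16)) = -1/(-4) = -1*(-¼) = ¼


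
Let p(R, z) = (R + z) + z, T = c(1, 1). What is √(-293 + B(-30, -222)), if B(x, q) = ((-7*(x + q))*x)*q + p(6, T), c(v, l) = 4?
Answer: 3*√1305329 ≈ 3427.5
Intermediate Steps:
T = 4
p(R, z) = R + 2*z
B(x, q) = 14 + q*x*(-7*q - 7*x) (B(x, q) = ((-7*(x + q))*x)*q + (6 + 2*4) = ((-7*(q + x))*x)*q + (6 + 8) = ((-7*q - 7*x)*x)*q + 14 = (x*(-7*q - 7*x))*q + 14 = q*x*(-7*q - 7*x) + 14 = 14 + q*x*(-7*q - 7*x))
√(-293 + B(-30, -222)) = √(-293 + (14 - 7*(-222)*(-30)² - 7*(-30)*(-222)²)) = √(-293 + (14 - 7*(-222)*900 - 7*(-30)*49284)) = √(-293 + (14 + 1398600 + 10349640)) = √(-293 + 11748254) = √11747961 = 3*√1305329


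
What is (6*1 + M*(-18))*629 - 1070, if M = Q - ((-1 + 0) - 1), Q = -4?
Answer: 25348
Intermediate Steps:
M = -2 (M = -4 - ((-1 + 0) - 1) = -4 - (-1 - 1) = -4 - 1*(-2) = -4 + 2 = -2)
(6*1 + M*(-18))*629 - 1070 = (6*1 - 2*(-18))*629 - 1070 = (6 + 36)*629 - 1070 = 42*629 - 1070 = 26418 - 1070 = 25348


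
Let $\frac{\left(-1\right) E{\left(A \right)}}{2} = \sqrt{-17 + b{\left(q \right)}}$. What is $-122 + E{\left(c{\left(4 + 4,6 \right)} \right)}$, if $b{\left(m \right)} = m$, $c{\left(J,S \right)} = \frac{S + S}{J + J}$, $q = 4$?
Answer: $-122 - 2 i \sqrt{13} \approx -122.0 - 7.2111 i$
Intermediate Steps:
$c{\left(J,S \right)} = \frac{S}{J}$ ($c{\left(J,S \right)} = \frac{2 S}{2 J} = 2 S \frac{1}{2 J} = \frac{S}{J}$)
$E{\left(A \right)} = - 2 i \sqrt{13}$ ($E{\left(A \right)} = - 2 \sqrt{-17 + 4} = - 2 \sqrt{-13} = - 2 i \sqrt{13}$)
$-122 + E{\left(c{\left(4 + 4,6 \right)} \right)} = -122 - 2 i \sqrt{13}$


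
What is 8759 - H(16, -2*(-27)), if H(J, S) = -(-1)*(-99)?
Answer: 8858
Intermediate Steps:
H(J, S) = -99 (H(J, S) = -1*99 = -99)
8759 - H(16, -2*(-27)) = 8759 - 1*(-99) = 8759 + 99 = 8858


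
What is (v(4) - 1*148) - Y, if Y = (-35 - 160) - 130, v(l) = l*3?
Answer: 189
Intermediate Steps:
v(l) = 3*l
Y = -325 (Y = -195 - 130 = -325)
(v(4) - 1*148) - Y = (3*4 - 1*148) - 1*(-325) = (12 - 148) + 325 = -136 + 325 = 189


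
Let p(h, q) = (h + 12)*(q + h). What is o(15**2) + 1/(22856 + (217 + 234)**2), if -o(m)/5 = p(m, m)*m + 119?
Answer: -27146732304164/226257 ≈ -1.1998e+8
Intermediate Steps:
p(h, q) = (12 + h)*(h + q)
o(m) = -595 - 5*m*(2*m**2 + 24*m) (o(m) = -5*((m**2 + 12*m + 12*m + m*m)*m + 119) = -5*((m**2 + 12*m + 12*m + m**2)*m + 119) = -5*((2*m**2 + 24*m)*m + 119) = -5*(m*(2*m**2 + 24*m) + 119) = -5*(119 + m*(2*m**2 + 24*m)) = -595 - 5*m*(2*m**2 + 24*m))
o(15**2) + 1/(22856 + (217 + 234)**2) = (-595 - 10*(15**2)**2*(12 + 15**2)) + 1/(22856 + (217 + 234)**2) = (-595 - 10*225**2*(12 + 225)) + 1/(22856 + 451**2) = (-595 - 10*50625*237) + 1/(22856 + 203401) = (-595 - 119981250) + 1/226257 = -119981845 + 1/226257 = -27146732304164/226257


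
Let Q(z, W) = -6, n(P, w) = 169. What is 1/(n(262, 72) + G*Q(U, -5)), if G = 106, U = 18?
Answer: -1/467 ≈ -0.0021413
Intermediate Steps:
1/(n(262, 72) + G*Q(U, -5)) = 1/(169 + 106*(-6)) = 1/(169 - 636) = 1/(-467) = -1/467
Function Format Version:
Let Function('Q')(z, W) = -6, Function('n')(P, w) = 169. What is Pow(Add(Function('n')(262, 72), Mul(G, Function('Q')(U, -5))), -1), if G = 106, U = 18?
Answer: Rational(-1, 467) ≈ -0.0021413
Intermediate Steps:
Pow(Add(Function('n')(262, 72), Mul(G, Function('Q')(U, -5))), -1) = Pow(Add(169, Mul(106, -6)), -1) = Pow(Add(169, -636), -1) = Pow(-467, -1) = Rational(-1, 467)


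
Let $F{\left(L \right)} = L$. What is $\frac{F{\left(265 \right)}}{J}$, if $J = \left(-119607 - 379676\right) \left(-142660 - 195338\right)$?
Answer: $\frac{265}{168756655434} \approx 1.5703 \cdot 10^{-9}$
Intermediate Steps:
$J = 168756655434$ ($J = \left(-499283\right) \left(-337998\right) = 168756655434$)
$\frac{F{\left(265 \right)}}{J} = \frac{265}{168756655434}$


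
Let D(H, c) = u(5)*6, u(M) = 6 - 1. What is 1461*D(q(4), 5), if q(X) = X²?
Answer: 43830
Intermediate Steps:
u(M) = 5
D(H, c) = 30 (D(H, c) = 5*6 = 30)
1461*D(q(4), 5) = 1461*30 = 43830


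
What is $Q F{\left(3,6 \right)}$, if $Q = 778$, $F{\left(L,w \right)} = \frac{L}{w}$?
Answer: $389$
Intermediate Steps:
$Q F{\left(3,6 \right)} = 778 \cdot \frac{3}{6} = 778 \cdot 3 \cdot \frac{1}{6} = 778 \cdot \frac{1}{2} = 389$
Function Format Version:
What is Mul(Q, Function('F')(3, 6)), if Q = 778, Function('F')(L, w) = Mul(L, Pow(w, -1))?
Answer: 389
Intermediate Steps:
Mul(Q, Function('F')(3, 6)) = Mul(778, Mul(3, Pow(6, -1))) = Mul(778, Mul(3, Rational(1, 6))) = Mul(778, Rational(1, 2)) = 389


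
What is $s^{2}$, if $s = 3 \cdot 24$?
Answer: $5184$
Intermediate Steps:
$s = 72$
$s^{2} = 72^{2} = 5184$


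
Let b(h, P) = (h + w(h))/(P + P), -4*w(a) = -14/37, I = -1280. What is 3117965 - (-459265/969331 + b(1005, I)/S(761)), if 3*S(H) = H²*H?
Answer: 252330099651298361710950561/80927804291594275840 ≈ 3.1180e+6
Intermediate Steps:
S(H) = H³/3 (S(H) = (H²*H)/3 = H³/3)
w(a) = 7/74 (w(a) = -(-7)/(2*37) = -¼*(-14/37) = 7/74)
b(h, P) = (7/74 + h)/(2*P) (b(h, P) = (h + 7/74)/(P + P) = (7/74 + h)/((2*P)) = (7/74 + h)*(1/(2*P)) = (7/74 + h)/(2*P))
3117965 - (-459265/969331 + b(1005, I)/S(761)) = 3117965 - (-459265/969331 + ((1/148)*(7 + 74*1005)/(-1280))/(((⅓)*761³))) = 3117965 - (-459265*1/969331 + ((1/148)*(-1/1280)*(7 + 74370))/(((⅓)*440711081))) = 3117965 - (-459265/969331 + ((1/148)*(-1/1280)*74377)/(440711081/3)) = 3117965 - (-459265/969331 - 74377/189440*3/440711081) = 3117965 - (-459265/969331 - 223131/83488307184640) = 3117965 - 1*(-38343257615441484961/80927804291594275840) = 3117965 + 38343257615441484961/80927804291594275840 = 252330099651298361710950561/80927804291594275840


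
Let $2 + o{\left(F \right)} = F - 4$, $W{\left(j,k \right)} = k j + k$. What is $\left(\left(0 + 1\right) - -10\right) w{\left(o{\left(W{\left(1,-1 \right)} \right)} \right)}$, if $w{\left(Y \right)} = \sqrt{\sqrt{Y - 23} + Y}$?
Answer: $11 \sqrt{-8 + i \sqrt{31}} \approx 10.28 + 32.767 i$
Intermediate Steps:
$W{\left(j,k \right)} = k + j k$ ($W{\left(j,k \right)} = j k + k = k + j k$)
$o{\left(F \right)} = -6 + F$ ($o{\left(F \right)} = -2 + \left(F - 4\right) = -2 + \left(-4 + F\right) = -6 + F$)
$w{\left(Y \right)} = \sqrt{Y + \sqrt{-23 + Y}}$ ($w{\left(Y \right)} = \sqrt{\sqrt{-23 + Y} + Y} = \sqrt{Y + \sqrt{-23 + Y}}$)
$\left(\left(0 + 1\right) - -10\right) w{\left(o{\left(W{\left(1,-1 \right)} \right)} \right)} = \left(\left(0 + 1\right) - -10\right) \sqrt{\left(-6 - \left(1 + 1\right)\right) + \sqrt{-23 - 8}} = \left(1 + 10\right) \sqrt{\left(-6 - 2\right) + \sqrt{-23 - 8}} = 11 \sqrt{\left(-6 - 2\right) + \sqrt{-23 - 8}} = 11 \sqrt{-8 + \sqrt{-23 - 8}} = 11 \sqrt{-8 + \sqrt{-31}} = 11 \sqrt{-8 + i \sqrt{31}}$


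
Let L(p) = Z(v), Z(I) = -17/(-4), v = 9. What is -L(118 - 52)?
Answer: -17/4 ≈ -4.2500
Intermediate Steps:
Z(I) = 17/4 (Z(I) = -17*(-1/4) = 17/4)
L(p) = 17/4
-L(118 - 52) = -1*17/4 = -17/4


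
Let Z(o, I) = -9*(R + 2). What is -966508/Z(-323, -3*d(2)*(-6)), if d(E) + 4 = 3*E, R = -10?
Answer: -241627/18 ≈ -13424.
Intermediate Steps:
d(E) = -4 + 3*E
Z(o, I) = 72 (Z(o, I) = -9*(-10 + 2) = -9*(-8) = 72)
-966508/Z(-323, -3*d(2)*(-6)) = -966508/72 = -966508*1/72 = -241627/18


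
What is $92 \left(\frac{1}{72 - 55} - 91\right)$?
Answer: $- \frac{142232}{17} \approx -8366.6$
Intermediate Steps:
$92 \left(\frac{1}{72 - 55} - 91\right) = 92 \left(\frac{1}{17} - 91\right) = 92 \left(- \frac{1546}{17}\right) = - \frac{142232}{17}$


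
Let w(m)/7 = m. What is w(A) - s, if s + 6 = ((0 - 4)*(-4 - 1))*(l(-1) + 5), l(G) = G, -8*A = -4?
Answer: -141/2 ≈ -70.500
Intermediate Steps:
A = ½ (A = -⅛*(-4) = ½ ≈ 0.50000)
w(m) = 7*m
s = 74 (s = -6 + ((0 - 4)*(-4 - 1))*(-1 + 5) = -6 - 4*(-5)*4 = -6 + 20*4 = -6 + 80 = 74)
w(A) - s = 7*(½) - 1*74 = 7/2 - 74 = -141/2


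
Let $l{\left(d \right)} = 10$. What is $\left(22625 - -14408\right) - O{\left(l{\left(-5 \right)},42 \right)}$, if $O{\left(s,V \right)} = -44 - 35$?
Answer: $37112$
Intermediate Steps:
$O{\left(s,V \right)} = -79$
$\left(22625 - -14408\right) - O{\left(l{\left(-5 \right)},42 \right)} = \left(22625 - -14408\right) - -79 = \left(22625 + 14408\right) + 79 = 37033 + 79 = 37112$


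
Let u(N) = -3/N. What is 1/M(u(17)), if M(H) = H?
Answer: -17/3 ≈ -5.6667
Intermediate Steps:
1/M(u(17)) = 1/(-3/17) = -17/3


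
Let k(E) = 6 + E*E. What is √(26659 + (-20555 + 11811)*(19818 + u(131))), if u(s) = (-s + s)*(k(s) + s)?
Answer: 67*I*√38597 ≈ 13163.0*I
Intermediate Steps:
k(E) = 6 + E²
u(s) = 0 (u(s) = (-s + s)*((6 + s²) + s) = 0*(6 + s + s²) = 0)
√(26659 + (-20555 + 11811)*(19818 + u(131))) = √(26659 + (-20555 + 11811)*(19818 + 0)) = √(26659 - 8744*19818) = √(26659 - 173288592) = √(-173261933) = 67*I*√38597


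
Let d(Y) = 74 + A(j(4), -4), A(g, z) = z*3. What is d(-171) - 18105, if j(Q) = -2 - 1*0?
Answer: -18043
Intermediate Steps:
j(Q) = -2 (j(Q) = -2 + 0 = -2)
A(g, z) = 3*z
d(Y) = 62 (d(Y) = 74 + 3*(-4) = 74 - 12 = 62)
d(-171) - 18105 = 62 - 18105 = -18043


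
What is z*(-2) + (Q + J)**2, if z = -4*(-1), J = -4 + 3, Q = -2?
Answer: 1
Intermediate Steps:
J = -1
z = 4
z*(-2) + (Q + J)**2 = 4*(-2) + (-2 - 1)**2 = -8 + (-3)**2 = -8 + 9 = 1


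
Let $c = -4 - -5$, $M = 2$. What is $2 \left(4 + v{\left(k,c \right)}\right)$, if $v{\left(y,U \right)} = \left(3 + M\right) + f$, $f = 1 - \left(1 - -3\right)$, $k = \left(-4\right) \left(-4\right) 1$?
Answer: $12$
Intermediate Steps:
$k = 16$ ($k = 16 \cdot 1 = 16$)
$f = -3$ ($f = 1 - \left(1 + 3\right) = 1 - 4 = -3$)
$c = 1$ ($c = -4 + 5 = 1$)
$v{\left(y,U \right)} = 2$ ($v{\left(y,U \right)} = \left(3 + 2\right) - 3 = 5 - 3 = 2$)
$2 \left(4 + v{\left(k,c \right)}\right) = 2 \left(4 + 2\right) = 2 \cdot 6 = 12$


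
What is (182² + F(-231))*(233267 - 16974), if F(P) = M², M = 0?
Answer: 7164489332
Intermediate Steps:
F(P) = 0 (F(P) = 0² = 0)
(182² + F(-231))*(233267 - 16974) = (182² + 0)*(233267 - 16974) = (33124 + 0)*216293 = 33124*216293 = 7164489332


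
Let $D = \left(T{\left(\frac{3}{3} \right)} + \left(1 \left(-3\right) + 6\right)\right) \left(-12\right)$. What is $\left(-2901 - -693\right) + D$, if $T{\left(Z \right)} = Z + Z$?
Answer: $-2268$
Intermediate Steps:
$T{\left(Z \right)} = 2 Z$
$D = -60$ ($D = \left(2 \cdot \frac{3}{3} + \left(1 \left(-3\right) + 6\right)\right) \left(-12\right) = \left(2 \cdot 3 \cdot \frac{1}{3} + \left(-3 + 6\right)\right) \left(-12\right) = \left(2 \cdot 1 + 3\right) \left(-12\right) = \left(2 + 3\right) \left(-12\right) = 5 \left(-12\right) = -60$)
$\left(-2901 - -693\right) + D = \left(-2901 - -693\right) - 60 = \left(-2901 + 693\right) - 60 = -2208 - 60 = -2268$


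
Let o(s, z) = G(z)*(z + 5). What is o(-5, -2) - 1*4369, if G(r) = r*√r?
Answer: -4369 - 6*I*√2 ≈ -4369.0 - 8.4853*I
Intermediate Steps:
G(r) = r^(3/2)
o(s, z) = z^(3/2)*(5 + z) (o(s, z) = z^(3/2)*(z + 5) = z^(3/2)*(5 + z))
o(-5, -2) - 1*4369 = (-2)^(3/2)*(5 - 2) - 1*4369 = -2*I*√2*3 - 4369 = -6*I*√2 - 4369 = -4369 - 6*I*√2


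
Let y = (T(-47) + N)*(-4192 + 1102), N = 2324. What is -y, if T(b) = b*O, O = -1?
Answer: 7326390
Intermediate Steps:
T(b) = -b (T(b) = b*(-1) = -b)
y = -7326390 (y = (-1*(-47) + 2324)*(-4192 + 1102) = (47 + 2324)*(-3090) = 2371*(-3090) = -7326390)
-y = -1*(-7326390) = 7326390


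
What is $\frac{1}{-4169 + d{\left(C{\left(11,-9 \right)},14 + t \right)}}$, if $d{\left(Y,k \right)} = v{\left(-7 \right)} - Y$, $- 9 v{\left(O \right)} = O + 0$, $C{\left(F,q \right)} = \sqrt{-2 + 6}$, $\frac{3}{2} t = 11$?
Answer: $- \frac{9}{37532} \approx -0.0002398$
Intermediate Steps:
$t = \frac{22}{3}$ ($t = \frac{2}{3} \cdot 11 = \frac{22}{3} \approx 7.3333$)
$C{\left(F,q \right)} = 2$ ($C{\left(F,q \right)} = \sqrt{4} = 2$)
$v{\left(O \right)} = - \frac{O}{9}$ ($v{\left(O \right)} = - \frac{O + 0}{9} = - \frac{O}{9}$)
$d{\left(Y,k \right)} = \frac{7}{9} - Y$ ($d{\left(Y,k \right)} = \left(- \frac{1}{9}\right) \left(-7\right) - Y = \frac{7}{9} - Y$)
$\frac{1}{-4169 + d{\left(C{\left(11,-9 \right)},14 + t \right)}} = \frac{1}{-4169 + \left(\frac{7}{9} - 2\right)} = \frac{1}{-4169 - \frac{11}{9}} = \frac{1}{- \frac{37532}{9}} = - \frac{9}{37532}$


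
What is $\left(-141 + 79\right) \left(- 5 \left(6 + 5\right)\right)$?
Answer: $3410$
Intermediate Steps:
$\left(-141 + 79\right) \left(- 5 \left(6 + 5\right)\right) = - 62 \left(\left(-5\right) 11\right) = \left(-62\right) \left(-55\right) = 3410$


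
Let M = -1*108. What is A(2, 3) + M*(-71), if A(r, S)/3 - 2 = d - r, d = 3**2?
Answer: 7695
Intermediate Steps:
M = -108
d = 9
A(r, S) = 33 - 3*r (A(r, S) = 6 + 3*(9 - r) = 6 + (27 - 3*r) = 33 - 3*r)
A(2, 3) + M*(-71) = (33 - 3*2) - 108*(-71) = (33 - 6) + 7668 = 27 + 7668 = 7695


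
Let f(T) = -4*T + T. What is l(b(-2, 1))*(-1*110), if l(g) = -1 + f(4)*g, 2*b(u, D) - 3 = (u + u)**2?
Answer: 12650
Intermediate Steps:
f(T) = -3*T
b(u, D) = 3/2 + 2*u**2 (b(u, D) = 3/2 + (u + u)**2/2 = 3/2 + (2*u)**2/2 = 3/2 + (4*u**2)/2 = 3/2 + 2*u**2)
l(g) = -1 - 12*g (l(g) = -1 + (-3*4)*g = -1 - 12*g)
l(b(-2, 1))*(-1*110) = (-1 - 12*(3/2 + 2*(-2)**2))*(-1*110) = (-1 - 12*(3/2 + 2*4))*(-110) = (-1 - 12*(3/2 + 8))*(-110) = (-1 - 12*19/2)*(-110) = (-1 - 114)*(-110) = -115*(-110) = 12650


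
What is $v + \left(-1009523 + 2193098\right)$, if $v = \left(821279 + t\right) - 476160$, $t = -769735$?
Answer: $758959$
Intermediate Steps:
$v = -424616$ ($v = \left(821279 - 769735\right) - 476160 = 51544 - 476160 = -424616$)
$v + \left(-1009523 + 2193098\right) = -424616 + \left(-1009523 + 2193098\right) = -424616 + 1183575 = 758959$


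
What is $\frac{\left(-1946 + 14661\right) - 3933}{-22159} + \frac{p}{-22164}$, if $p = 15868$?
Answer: $- \frac{136565815}{122783019} \approx -1.1123$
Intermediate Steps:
$\frac{\left(-1946 + 14661\right) - 3933}{-22159} + \frac{p}{-22164} = \frac{\left(-1946 + 14661\right) - 3933}{-22159} + \frac{15868}{-22164} = \left(12715 - 3933\right) \left(- \frac{1}{22159}\right) + 15868 \left(- \frac{1}{22164}\right) = 8782 \left(- \frac{1}{22159}\right) - \frac{3967}{5541} = - \frac{8782}{22159} - \frac{3967}{5541} = - \frac{136565815}{122783019}$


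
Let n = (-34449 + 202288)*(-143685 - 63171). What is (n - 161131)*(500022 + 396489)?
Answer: -31125665360215965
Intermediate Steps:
n = -34718504184 (n = 167839*(-206856) = -34718504184)
(n - 161131)*(500022 + 396489) = (-34718504184 - 161131)*(500022 + 396489) = -34718665315*896511 = -31125665360215965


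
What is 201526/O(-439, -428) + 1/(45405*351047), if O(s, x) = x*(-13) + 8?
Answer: 1606090581036491/44406859251510 ≈ 36.168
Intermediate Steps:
O(s, x) = 8 - 13*x (O(s, x) = -13*x + 8 = 8 - 13*x)
201526/O(-439, -428) + 1/(45405*351047) = 201526/(8 - 13*(-428)) + 1/(45405*351047) = 201526/(8 + 5564) + (1/45405)*(1/351047) = 201526/5572 + 1/15939289035 = 201526*(1/5572) + 1/15939289035 = 100763/2786 + 1/15939289035 = 1606090581036491/44406859251510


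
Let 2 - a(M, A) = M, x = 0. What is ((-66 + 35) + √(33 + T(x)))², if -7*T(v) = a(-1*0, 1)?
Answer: (217 - √1603)²/49 ≈ 639.10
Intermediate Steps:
a(M, A) = 2 - M
T(v) = -2/7 (T(v) = -(2 - (-1)*0)/7 = -(2 - 1*0)/7 = -(2 + 0)/7 = -⅐*2 = -2/7)
((-66 + 35) + √(33 + T(x)))² = ((-66 + 35) + √(33 - 2/7))² = (-31 + √(229/7))² = (-31 + √1603/7)²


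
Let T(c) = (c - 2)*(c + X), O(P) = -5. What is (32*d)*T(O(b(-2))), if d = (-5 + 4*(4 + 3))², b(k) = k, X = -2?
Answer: 829472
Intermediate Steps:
T(c) = (-2 + c)² (T(c) = (c - 2)*(c - 2) = (-2 + c)*(-2 + c) = (-2 + c)²)
d = 529 (d = (-5 + 4*7)² = (-5 + 28)² = 23² = 529)
(32*d)*T(O(b(-2))) = (32*529)*(4 + (-5)² - 4*(-5)) = 16928*(4 + 25 + 20) = 16928*49 = 829472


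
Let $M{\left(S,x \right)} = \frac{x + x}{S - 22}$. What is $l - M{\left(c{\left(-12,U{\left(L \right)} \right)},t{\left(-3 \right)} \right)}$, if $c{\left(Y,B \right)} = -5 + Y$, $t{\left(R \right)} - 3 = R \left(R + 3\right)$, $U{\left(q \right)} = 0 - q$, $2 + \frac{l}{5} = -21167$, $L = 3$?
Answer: $- \frac{1375983}{13} \approx -1.0584 \cdot 10^{5}$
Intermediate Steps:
$l = -105845$ ($l = -10 + 5 \left(-21167\right) = -10 - 105835 = -105845$)
$U{\left(q \right)} = - q$
$t{\left(R \right)} = 3 + R \left(3 + R\right)$ ($t{\left(R \right)} = 3 + R \left(R + 3\right) = 3 + R \left(3 + R\right)$)
$M{\left(S,x \right)} = \frac{2 x}{-22 + S}$
$l - M{\left(c{\left(-12,U{\left(L \right)} \right)},t{\left(-3 \right)} \right)} = -105845 - \frac{2 \left(3 + \left(-3\right)^{2} + 3 \left(-3\right)\right)}{-22 - 17} = -105845 - \frac{2 \left(3 + 9 - 9\right)}{-22 - 17} = -105845 - 2 \cdot 3 \frac{1}{-39} = -105845 - 2 \cdot 3 \left(- \frac{1}{39}\right) = -105845 - - \frac{2}{13} = -105845 + \frac{2}{13} = - \frac{1375983}{13}$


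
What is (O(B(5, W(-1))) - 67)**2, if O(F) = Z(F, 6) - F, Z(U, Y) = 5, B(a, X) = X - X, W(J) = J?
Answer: 3844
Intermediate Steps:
B(a, X) = 0
O(F) = 5 - F
(O(B(5, W(-1))) - 67)**2 = ((5 - 1*0) - 67)**2 = ((5 + 0) - 67)**2 = (5 - 67)**2 = (-62)**2 = 3844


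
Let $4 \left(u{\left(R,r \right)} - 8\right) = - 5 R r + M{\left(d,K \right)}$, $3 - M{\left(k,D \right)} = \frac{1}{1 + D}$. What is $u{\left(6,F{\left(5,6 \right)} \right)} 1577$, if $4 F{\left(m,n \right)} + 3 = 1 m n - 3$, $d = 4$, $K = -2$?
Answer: $-56772$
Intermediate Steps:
$F{\left(m,n \right)} = - \frac{3}{2} + \frac{m n}{4}$ ($F{\left(m,n \right)} = - \frac{3}{4} + \frac{1 m n - 3}{4} = - \frac{3}{4} + \frac{m n - 3}{4} = - \frac{3}{4} + \frac{-3 + m n}{4} = - \frac{3}{4} + \left(- \frac{3}{4} + \frac{m n}{4}\right) = - \frac{3}{2} + \frac{m n}{4}$)
$M{\left(k,D \right)} = 3 - \frac{1}{1 + D}$
$u{\left(R,r \right)} = 9 - \frac{5 R r}{4}$ ($u{\left(R,r \right)} = 8 + \frac{- 5 R r + \frac{2 + 3 \left(-2\right)}{1 - 2}}{4} = 8 + \frac{- 5 R r + \frac{2 - 6}{-1}}{4} = 8 + \frac{- 5 R r - -4}{4} = 8 + \frac{- 5 R r + 4}{4} = 8 + \frac{4 - 5 R r}{4} = 8 - \left(-1 + \frac{5 R r}{4}\right) = 9 - \frac{5 R r}{4}$)
$u{\left(6,F{\left(5,6 \right)} \right)} 1577 = \left(9 - \frac{15 \left(- \frac{3}{2} + \frac{1}{4} \cdot 5 \cdot 6\right)}{2}\right) 1577 = \left(9 - \frac{15 \left(- \frac{3}{2} + \frac{15}{2}\right)}{2}\right) 1577 = \left(9 - \frac{15}{2} \cdot 6\right) 1577 = \left(9 - 45\right) 1577 = \left(-36\right) 1577 = -56772$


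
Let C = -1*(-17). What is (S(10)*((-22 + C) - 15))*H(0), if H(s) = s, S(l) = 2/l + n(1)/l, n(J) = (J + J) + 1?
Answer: 0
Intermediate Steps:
n(J) = 1 + 2*J (n(J) = 2*J + 1 = 1 + 2*J)
S(l) = 5/l (S(l) = 2/l + (1 + 2*1)/l = 2/l + (1 + 2)/l = 2/l + 3/l = 5/l)
C = 17
(S(10)*((-22 + C) - 15))*H(0) = ((5/10)*((-22 + 17) - 15))*0 = ((5*(⅒))*(-5 - 15))*0 = ((½)*(-20))*0 = -10*0 = 0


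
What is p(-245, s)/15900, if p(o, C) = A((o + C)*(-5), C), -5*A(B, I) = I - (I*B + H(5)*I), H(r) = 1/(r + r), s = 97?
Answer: 716927/795000 ≈ 0.90179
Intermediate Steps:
H(r) = 1/(2*r)
A(B, I) = -9*I/50 + B*I/5 (A(B, I) = -(I - (I*B + ((½)/5)*I))/5 = -(I - (B*I + ((½)*(⅕))*I))/5 = -(I - (B*I + I/10))/5 = -(I - (I/10 + B*I))/5 = -(I + (-I/10 - B*I))/5 = -(9*I/10 - B*I)/5 = -9*I/50 + B*I/5)
p(o, C) = C*(-9 - 50*C - 50*o)/50 (p(o, C) = C*(-9 + 10*((o + C)*(-5)))/50 = C*(-9 + 10*((C + o)*(-5)))/50 = C*(-9 + 10*(-5*C - 5*o))/50 = C*(-9 + (-50*C - 50*o))/50 = C*(-9 - 50*C - 50*o)/50)
p(-245, s)/15900 = -1/50*97*(9 + 50*97 + 50*(-245))/15900 = -1/50*97*(9 + 4850 - 12250)*(1/15900) = -1/50*97*(-7391)*(1/15900) = (716927/50)*(1/15900) = 716927/795000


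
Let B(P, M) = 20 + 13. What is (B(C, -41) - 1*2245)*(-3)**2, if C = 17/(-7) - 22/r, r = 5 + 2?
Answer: -19908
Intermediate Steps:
r = 7
C = -39/7 (C = 17/(-7) - 22/7 = 17*(-1/7) - 22*1/7 = -17/7 - 22/7 = -39/7 ≈ -5.5714)
B(P, M) = 33
(B(C, -41) - 1*2245)*(-3)**2 = (33 - 1*2245)*(-3)**2 = (33 - 2245)*9 = -2212*9 = -19908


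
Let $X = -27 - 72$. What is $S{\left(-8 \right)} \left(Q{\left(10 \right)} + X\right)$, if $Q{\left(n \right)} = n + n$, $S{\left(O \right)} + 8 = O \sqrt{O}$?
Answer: $632 + 1264 i \sqrt{2} \approx 632.0 + 1787.6 i$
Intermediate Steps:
$X = -99$
$S{\left(O \right)} = -8 + O^{\frac{3}{2}}$ ($S{\left(O \right)} = -8 + O \sqrt{O} = -8 + O^{\frac{3}{2}}$)
$Q{\left(n \right)} = 2 n$
$S{\left(-8 \right)} \left(Q{\left(10 \right)} + X\right) = \left(-8 + \left(-8\right)^{\frac{3}{2}}\right) \left(2 \cdot 10 - 99\right) = \left(-8 - 16 i \sqrt{2}\right) \left(20 - 99\right) = \left(-8 - 16 i \sqrt{2}\right) \left(-79\right) = 632 + 1264 i \sqrt{2}$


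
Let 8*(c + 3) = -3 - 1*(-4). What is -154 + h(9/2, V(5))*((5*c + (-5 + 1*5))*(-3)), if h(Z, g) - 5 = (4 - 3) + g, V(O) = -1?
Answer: 493/8 ≈ 61.625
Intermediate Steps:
c = -23/8 (c = -3 + (-3 - 1*(-4))/8 = -3 + (-3 + 4)/8 = -3 + (1/8)*1 = -3 + 1/8 = -23/8 ≈ -2.8750)
h(Z, g) = 6 + g (h(Z, g) = 5 + ((4 - 3) + g) = 5 + (1 + g) = 6 + g)
-154 + h(9/2, V(5))*((5*c + (-5 + 1*5))*(-3)) = -154 + (6 - 1)*((5*(-23/8) + (-5 + 1*5))*(-3)) = -154 + 5*((-115/8 + (-5 + 5))*(-3)) = -154 + 5*((-115/8 + 0)*(-3)) = -154 + 5*(-115/8*(-3)) = -154 + 5*(345/8) = -154 + 1725/8 = 493/8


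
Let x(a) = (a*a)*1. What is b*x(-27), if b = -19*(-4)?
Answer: 55404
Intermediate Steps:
b = 76
x(a) = a² (x(a) = a²*1 = a²)
b*x(-27) = 76*(-27)² = 76*729 = 55404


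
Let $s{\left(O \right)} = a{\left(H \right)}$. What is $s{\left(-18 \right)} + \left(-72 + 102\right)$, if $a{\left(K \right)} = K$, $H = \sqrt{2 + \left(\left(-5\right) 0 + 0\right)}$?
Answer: $30 + \sqrt{2} \approx 31.414$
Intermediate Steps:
$H = \sqrt{2}$ ($H = \sqrt{2 + \left(0 + 0\right)} = \sqrt{2 + 0} = \sqrt{2} \approx 1.4142$)
$s{\left(O \right)} = \sqrt{2}$
$s{\left(-18 \right)} + \left(-72 + 102\right) = \sqrt{2} + \left(-72 + 102\right) = \sqrt{2} + 30 = 30 + \sqrt{2}$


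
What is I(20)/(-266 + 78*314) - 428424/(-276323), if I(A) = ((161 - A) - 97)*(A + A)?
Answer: 5432664152/3347100499 ≈ 1.6231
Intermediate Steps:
I(A) = 2*A*(64 - A) (I(A) = (64 - A)*(2*A) = 2*A*(64 - A))
I(20)/(-266 + 78*314) - 428424/(-276323) = (2*20*(64 - 1*20))/(-266 + 78*314) - 428424/(-276323) = (2*20*(64 - 20))/(-266 + 24492) - 428424*(-1/276323) = (2*20*44)/24226 + 428424/276323 = 1760*(1/24226) + 428424/276323 = 880/12113 + 428424/276323 = 5432664152/3347100499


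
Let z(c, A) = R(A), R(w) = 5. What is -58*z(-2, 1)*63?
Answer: -18270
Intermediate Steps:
z(c, A) = 5
-58*z(-2, 1)*63 = -58*5*63 = -290*63 = -18270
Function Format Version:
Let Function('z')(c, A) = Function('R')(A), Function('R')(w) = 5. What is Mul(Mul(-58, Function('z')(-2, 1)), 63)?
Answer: -18270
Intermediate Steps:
Function('z')(c, A) = 5
Mul(Mul(-58, Function('z')(-2, 1)), 63) = Mul(Mul(-58, 5), 63) = Mul(-290, 63) = -18270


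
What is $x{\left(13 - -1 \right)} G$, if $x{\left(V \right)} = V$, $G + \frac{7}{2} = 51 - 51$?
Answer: $-49$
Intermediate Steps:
$G = - \frac{7}{2}$ ($G = - \frac{7}{2} + \left(51 - 51\right) = - \frac{7}{2} + 0 = - \frac{7}{2} \approx -3.5$)
$x{\left(13 - -1 \right)} G = \left(13 - -1\right) \left(- \frac{7}{2}\right) = \left(13 + 1\right) \left(- \frac{7}{2}\right) = 14 \left(- \frac{7}{2}\right) = -49$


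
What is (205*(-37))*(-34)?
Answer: 257890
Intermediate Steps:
(205*(-37))*(-34) = -7585*(-34) = 257890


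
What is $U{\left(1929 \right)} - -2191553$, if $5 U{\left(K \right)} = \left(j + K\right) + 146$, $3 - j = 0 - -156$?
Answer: $\frac{10959687}{5} \approx 2.1919 \cdot 10^{6}$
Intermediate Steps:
$j = -153$ ($j = 3 - \left(0 - -156\right) = 3 - \left(0 + 156\right) = 3 - 156 = -153$)
$U{\left(K \right)} = - \frac{7}{5} + \frac{K}{5}$ ($U{\left(K \right)} = \frac{\left(-153 + K\right) + 146}{5} = \frac{-7 + K}{5} = - \frac{7}{5} + \frac{K}{5}$)
$U{\left(1929 \right)} - -2191553 = \left(- \frac{7}{5} + \frac{1}{5} \cdot 1929\right) - -2191553 = \left(- \frac{7}{5} + \frac{1929}{5}\right) + 2191553 = \frac{1922}{5} + 2191553 = \frac{10959687}{5}$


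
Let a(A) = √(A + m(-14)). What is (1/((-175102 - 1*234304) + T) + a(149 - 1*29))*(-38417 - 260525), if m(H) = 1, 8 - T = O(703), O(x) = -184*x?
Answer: -460446162855/140023 ≈ -3.2884e+6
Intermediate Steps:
T = 129360 (T = 8 - (-184)*703 = 8 - 1*(-129352) = 8 + 129352 = 129360)
a(A) = √(1 + A) (a(A) = √(A + 1) = √(1 + A))
(1/((-175102 - 1*234304) + T) + a(149 - 1*29))*(-38417 - 260525) = (1/((-175102 - 1*234304) + 129360) + √(1 + (149 - 1*29)))*(-38417 - 260525) = (1/((-175102 - 234304) + 129360) + √(1 + (149 - 29)))*(-298942) = (1/(-409406 + 129360) + √(1 + 120))*(-298942) = (1/(-280046) + √121)*(-298942) = (-1/280046 + 11)*(-298942) = (3080505/280046)*(-298942) = -460446162855/140023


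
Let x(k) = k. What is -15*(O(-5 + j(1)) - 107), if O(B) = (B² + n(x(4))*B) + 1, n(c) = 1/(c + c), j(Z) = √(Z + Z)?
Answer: 9555/8 + 1185*√2/8 ≈ 1403.9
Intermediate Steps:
j(Z) = √2*√Z (j(Z) = √(2*Z) = √2*√Z)
n(c) = 1/(2*c)
O(B) = 1 + B² + B/8 (O(B) = (B² + ((½)/4)*B) + 1 = (B² + ((½)*(¼))*B) + 1 = (B² + B/8) + 1 = 1 + B² + B/8)
-15*(O(-5 + j(1)) - 107) = -15*((1 + (-5 + √2*√1)² + (-5 + √2*√1)/8) - 107) = -15*((1 + (-5 + √2*1)² + (-5 + √2*1)/8) - 107) = -15*((1 + (-5 + √2)² + (-5 + √2)/8) - 107) = -15*((1 + (-5 + √2)² + (-5/8 + √2/8)) - 107) = -15*((3/8 + (-5 + √2)² + √2/8) - 107) = -15*(-853/8 + (-5 + √2)² + √2/8) = 12795/8 - 15*(-5 + √2)² - 15*√2/8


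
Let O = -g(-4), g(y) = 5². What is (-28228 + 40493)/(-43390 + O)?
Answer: -2453/8683 ≈ -0.28251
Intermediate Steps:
g(y) = 25
O = -25 (O = -1*25 = -25)
(-28228 + 40493)/(-43390 + O) = (-28228 + 40493)/(-43390 - 25) = 12265/(-43415) = 12265*(-1/43415) = -2453/8683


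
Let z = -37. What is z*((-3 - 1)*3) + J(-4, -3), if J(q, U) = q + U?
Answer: 437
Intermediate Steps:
J(q, U) = U + q
z*((-3 - 1)*3) + J(-4, -3) = -37*(-3 - 1)*3 + (-3 - 4) = -(-148)*3 - 7 = -37*(-12) - 7 = 444 - 7 = 437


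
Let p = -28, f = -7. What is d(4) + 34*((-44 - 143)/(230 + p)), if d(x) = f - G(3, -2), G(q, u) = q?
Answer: -4189/101 ≈ -41.475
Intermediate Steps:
d(x) = -10 (d(x) = -7 - 1*3 = -7 - 3 = -10)
d(4) + 34*((-44 - 143)/(230 + p)) = -10 + 34*((-44 - 143)/(230 - 28)) = -10 + 34*(-187/202) = -10 - 3179/101 = -4189/101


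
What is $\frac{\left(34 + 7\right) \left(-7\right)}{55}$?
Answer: $- \frac{287}{55} \approx -5.2182$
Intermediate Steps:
$\frac{\left(34 + 7\right) \left(-7\right)}{55} = 41 \left(-7\right) \frac{1}{55} = \left(-287\right) \frac{1}{55} = - \frac{287}{55}$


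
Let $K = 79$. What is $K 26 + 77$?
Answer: $2131$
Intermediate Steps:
$K 26 + 77 = 79 \cdot 26 + 77 = 2054 + 77 = 2131$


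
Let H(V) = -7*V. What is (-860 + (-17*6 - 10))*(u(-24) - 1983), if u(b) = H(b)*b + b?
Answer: 5869908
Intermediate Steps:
u(b) = b - 7*b**2 (u(b) = (-7*b)*b + b = -7*b**2 + b = b - 7*b**2)
(-860 + (-17*6 - 10))*(u(-24) - 1983) = (-860 + (-17*6 - 10))*(-24*(1 - 7*(-24)) - 1983) = (-860 + (-102 - 10))*(-24*(1 + 168) - 1983) = (-860 - 112)*(-24*169 - 1983) = -972*(-4056 - 1983) = -972*(-6039) = 5869908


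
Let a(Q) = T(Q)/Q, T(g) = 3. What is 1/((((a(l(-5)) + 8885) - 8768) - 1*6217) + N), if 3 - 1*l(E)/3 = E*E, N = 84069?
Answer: 22/1715317 ≈ 1.2826e-5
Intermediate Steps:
l(E) = 9 - 3*E**2 (l(E) = 9 - 3*E*E = 9 - 3*E**2)
a(Q) = 3/Q
1/((((a(l(-5)) + 8885) - 8768) - 1*6217) + N) = 1/((((3/(9 - 3*(-5)**2) + 8885) - 8768) - 1*6217) + 84069) = 1/((((3/(9 - 3*25) + 8885) - 8768) - 6217) + 84069) = 1/((((3/(9 - 75) + 8885) - 8768) - 6217) + 84069) = 1/((((3/(-66) + 8885) - 8768) - 6217) + 84069) = 1/((((3*(-1/66) + 8885) - 8768) - 6217) + 84069) = 1/((((-1/22 + 8885) - 8768) - 6217) + 84069) = 1/(((195469/22 - 8768) - 6217) + 84069) = 1/((2573/22 - 6217) + 84069) = 1/(-134201/22 + 84069) = 1/(1715317/22) = 22/1715317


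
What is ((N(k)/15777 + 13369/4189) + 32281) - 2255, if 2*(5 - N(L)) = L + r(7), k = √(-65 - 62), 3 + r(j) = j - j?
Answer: 3969249752239/132179706 - I*√127/31554 ≈ 30029.0 - 0.00035715*I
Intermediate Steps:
r(j) = -3 (r(j) = -3 + (j - j) = -3 + 0 = -3)
k = I*√127 (k = √(-127) = I*√127 ≈ 11.269*I)
N(L) = 13/2 - L/2 (N(L) = 5 - (L - 3)/2 = 5 - (-3 + L)/2 = 5 + (3/2 - L/2) = 13/2 - L/2)
((N(k)/15777 + 13369/4189) + 32281) - 2255 = (((13/2 - I*√127/2)/15777 + 13369/4189) + 32281) - 2255 = (((13/2 - I*√127/2)*(1/15777) + 13369*(1/4189)) + 32281) - 2255 = (((13/31554 - I*√127/31554) + 13369/4189) + 32281) - 2255 = ((421899883/132179706 - I*√127/31554) + 32281) - 2255 = (4267314989269/132179706 - I*√127/31554) - 2255 = 3969249752239/132179706 - I*√127/31554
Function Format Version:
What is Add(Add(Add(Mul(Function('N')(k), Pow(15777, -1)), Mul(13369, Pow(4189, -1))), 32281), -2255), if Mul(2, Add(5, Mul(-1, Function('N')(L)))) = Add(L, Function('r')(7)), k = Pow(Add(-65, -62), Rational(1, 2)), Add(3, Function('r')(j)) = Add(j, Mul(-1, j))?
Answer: Add(Rational(3969249752239, 132179706), Mul(Rational(-1, 31554), I, Pow(127, Rational(1, 2)))) ≈ Add(30029., Mul(-0.00035715, I))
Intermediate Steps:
Function('r')(j) = -3 (Function('r')(j) = Add(-3, Add(j, Mul(-1, j))) = Add(-3, 0) = -3)
k = Mul(I, Pow(127, Rational(1, 2))) (k = Pow(-127, Rational(1, 2)) = Mul(I, Pow(127, Rational(1, 2))) ≈ Mul(11.269, I))
Function('N')(L) = Add(Rational(13, 2), Mul(Rational(-1, 2), L)) (Function('N')(L) = Add(5, Mul(Rational(-1, 2), Add(L, -3))) = Add(5, Mul(Rational(-1, 2), Add(-3, L))) = Add(5, Add(Rational(3, 2), Mul(Rational(-1, 2), L))) = Add(Rational(13, 2), Mul(Rational(-1, 2), L)))
Add(Add(Add(Mul(Function('N')(k), Pow(15777, -1)), Mul(13369, Pow(4189, -1))), 32281), -2255) = Add(Add(Add(Mul(Add(Rational(13, 2), Mul(Rational(-1, 2), Mul(I, Pow(127, Rational(1, 2))))), Pow(15777, -1)), Mul(13369, Pow(4189, -1))), 32281), -2255) = Add(Add(Add(Mul(Add(Rational(13, 2), Mul(Rational(-1, 2), I, Pow(127, Rational(1, 2)))), Rational(1, 15777)), Mul(13369, Rational(1, 4189))), 32281), -2255) = Add(Add(Add(Add(Rational(13, 31554), Mul(Rational(-1, 31554), I, Pow(127, Rational(1, 2)))), Rational(13369, 4189)), 32281), -2255) = Add(Add(Add(Rational(421899883, 132179706), Mul(Rational(-1, 31554), I, Pow(127, Rational(1, 2)))), 32281), -2255) = Add(Add(Rational(4267314989269, 132179706), Mul(Rational(-1, 31554), I, Pow(127, Rational(1, 2)))), -2255) = Add(Rational(3969249752239, 132179706), Mul(Rational(-1, 31554), I, Pow(127, Rational(1, 2))))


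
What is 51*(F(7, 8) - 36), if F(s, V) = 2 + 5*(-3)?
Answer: -2499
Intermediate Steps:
F(s, V) = -13 (F(s, V) = 2 - 15 = -13)
51*(F(7, 8) - 36) = 51*(-13 - 36) = 51*(-49) = -2499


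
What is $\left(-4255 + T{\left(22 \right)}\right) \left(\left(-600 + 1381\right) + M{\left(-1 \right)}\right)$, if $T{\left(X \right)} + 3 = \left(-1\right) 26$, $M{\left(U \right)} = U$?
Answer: $-3341520$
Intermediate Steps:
$T{\left(X \right)} = -29$ ($T{\left(X \right)} = -3 - 26 = -29$)
$\left(-4255 + T{\left(22 \right)}\right) \left(\left(-600 + 1381\right) + M{\left(-1 \right)}\right) = \left(-4255 - 29\right) \left(\left(-600 + 1381\right) - 1\right) = - 4284 \left(781 - 1\right) = \left(-4284\right) 780 = -3341520$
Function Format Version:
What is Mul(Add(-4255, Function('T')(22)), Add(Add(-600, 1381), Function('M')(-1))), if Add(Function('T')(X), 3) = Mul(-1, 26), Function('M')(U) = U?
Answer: -3341520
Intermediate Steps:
Function('T')(X) = -29 (Function('T')(X) = Add(-3, Mul(-1, 26)) = Add(-3, -26) = -29)
Mul(Add(-4255, Function('T')(22)), Add(Add(-600, 1381), Function('M')(-1))) = Mul(Add(-4255, -29), Add(Add(-600, 1381), -1)) = Mul(-4284, Add(781, -1)) = Mul(-4284, 780) = -3341520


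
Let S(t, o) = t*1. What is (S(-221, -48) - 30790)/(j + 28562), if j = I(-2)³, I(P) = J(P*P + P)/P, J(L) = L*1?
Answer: -31011/28561 ≈ -1.0858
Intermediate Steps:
J(L) = L
I(P) = (P + P²)/P (I(P) = (P*P + P)/P = (P² + P)/P = (P + P²)/P)
S(t, o) = t
j = -1 (j = (1 - 2)³ = (-1)³ = -1)
(S(-221, -48) - 30790)/(j + 28562) = (-221 - 30790)/(-1 + 28562) = -31011/28561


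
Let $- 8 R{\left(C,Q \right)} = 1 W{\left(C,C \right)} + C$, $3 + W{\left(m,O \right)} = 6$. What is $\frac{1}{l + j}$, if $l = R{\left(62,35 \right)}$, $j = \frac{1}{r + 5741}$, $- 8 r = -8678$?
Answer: $- \frac{218424}{1774663} \approx -0.12308$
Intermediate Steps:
$r = \frac{4339}{4}$ ($r = \left(- \frac{1}{8}\right) \left(-8678\right) = \frac{4339}{4} \approx 1084.8$)
$W{\left(m,O \right)} = 3$ ($W{\left(m,O \right)} = -3 + 6 = 3$)
$R{\left(C,Q \right)} = - \frac{3}{8} - \frac{C}{8}$ ($R{\left(C,Q \right)} = - \frac{1 \cdot 3 + C}{8} = - \frac{3 + C}{8} = - \frac{3}{8} - \frac{C}{8}$)
$j = \frac{4}{27303}$ ($j = \frac{1}{\frac{4339}{4} + 5741} = \frac{1}{\frac{27303}{4}} = \frac{4}{27303} \approx 0.0001465$)
$l = - \frac{65}{8}$ ($l = - \frac{3}{8} - \frac{31}{4} = - \frac{65}{8} \approx -8.125$)
$\frac{1}{l + j} = \frac{1}{- \frac{65}{8} + \frac{4}{27303}} = \frac{1}{- \frac{1774663}{218424}} = - \frac{218424}{1774663}$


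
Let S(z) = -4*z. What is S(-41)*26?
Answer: 4264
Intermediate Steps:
S(-41)*26 = -4*(-41)*26 = 164*26 = 4264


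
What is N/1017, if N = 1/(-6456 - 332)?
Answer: -1/6903396 ≈ -1.4486e-7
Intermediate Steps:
N = -1/6788 (N = 1/(-6788) = -1/6788 ≈ -0.00014732)
N/1017 = -1/6788/1017 = -1/6788*1/1017 = -1/6903396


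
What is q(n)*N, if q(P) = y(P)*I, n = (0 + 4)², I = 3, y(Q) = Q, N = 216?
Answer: 10368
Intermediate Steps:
n = 16 (n = 4² = 16)
q(P) = 3*P (q(P) = P*3 = 3*P)
q(n)*N = (3*16)*216 = 48*216 = 10368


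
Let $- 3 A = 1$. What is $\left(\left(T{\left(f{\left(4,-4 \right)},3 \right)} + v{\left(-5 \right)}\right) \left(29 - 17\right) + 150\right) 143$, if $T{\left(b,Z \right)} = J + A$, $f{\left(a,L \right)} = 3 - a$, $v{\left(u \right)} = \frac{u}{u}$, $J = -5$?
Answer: $14014$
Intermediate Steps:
$v{\left(u \right)} = 1$
$A = - \frac{1}{3}$ ($A = \left(- \frac{1}{3}\right) 1 = - \frac{1}{3} \approx -0.33333$)
$T{\left(b,Z \right)} = - \frac{16}{3}$ ($T{\left(b,Z \right)} = -5 - \frac{1}{3} = - \frac{16}{3}$)
$\left(\left(T{\left(f{\left(4,-4 \right)},3 \right)} + v{\left(-5 \right)}\right) \left(29 - 17\right) + 150\right) 143 = \left(\left(- \frac{16}{3} + 1\right) \left(29 - 17\right) + 150\right) 143 = \left(\left(- \frac{13}{3}\right) 12 + 150\right) 143 = \left(-52 + 150\right) 143 = 98 \cdot 143 = 14014$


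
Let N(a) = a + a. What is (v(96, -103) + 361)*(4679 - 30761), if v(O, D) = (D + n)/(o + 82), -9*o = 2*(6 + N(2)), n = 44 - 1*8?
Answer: -3372337395/359 ≈ -9.3937e+6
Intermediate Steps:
n = 36 (n = 44 - 8 = 36)
N(a) = 2*a
o = -20/9 (o = -2*(6 + 2*2)/9 = -2*(6 + 4)/9 = -2*10/9 = -⅑*20 = -20/9 ≈ -2.2222)
v(O, D) = 162/359 + 9*D/718 (v(O, D) = (D + 36)/(-20/9 + 82) = (36 + D)/(718/9) = (36 + D)*(9/718) = 162/359 + 9*D/718)
(v(96, -103) + 361)*(4679 - 30761) = ((162/359 + (9/718)*(-103)) + 361)*(4679 - 30761) = ((162/359 - 927/718) + 361)*(-26082) = (-603/718 + 361)*(-26082) = (258595/718)*(-26082) = -3372337395/359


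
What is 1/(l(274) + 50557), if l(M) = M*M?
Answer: 1/125633 ≈ 7.9597e-6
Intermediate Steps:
l(M) = M²
1/(l(274) + 50557) = 1/(274² + 50557) = 1/(75076 + 50557) = 1/125633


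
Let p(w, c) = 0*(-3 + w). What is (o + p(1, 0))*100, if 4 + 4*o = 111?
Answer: 2675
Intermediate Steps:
o = 107/4 (o = -1 + (1/4)*111 = -1 + 111/4 = 107/4 ≈ 26.750)
p(w, c) = 0
(o + p(1, 0))*100 = (107/4 + 0)*100 = (107/4)*100 = 2675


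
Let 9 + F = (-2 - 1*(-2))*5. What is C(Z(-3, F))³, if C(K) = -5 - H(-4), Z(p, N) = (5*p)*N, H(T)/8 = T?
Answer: 19683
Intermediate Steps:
H(T) = 8*T
F = -9 (F = -9 + (-2 - 1*(-2))*5 = -9 + (-2 + 2)*5 = -9 + 0*5 = -9 + 0 = -9)
Z(p, N) = 5*N*p
C(K) = 27 (C(K) = -5 - 8*(-4) = -5 - 1*(-32) = -5 + 32 = 27)
C(Z(-3, F))³ = 27³ = 19683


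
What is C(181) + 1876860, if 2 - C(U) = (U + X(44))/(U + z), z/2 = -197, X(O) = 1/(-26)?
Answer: 10394066461/5538 ≈ 1.8769e+6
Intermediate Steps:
X(O) = -1/26 (X(O) = 1*(-1/26) = -1/26)
z = -394 (z = 2*(-197) = -394)
C(U) = 2 - (-1/26 + U)/(-394 + U) (C(U) = 2 - (U - 1/26)/(U - 394) = 2 - (-1/26 + U)/(-394 + U))
C(181) + 1876860 = (-20487/26 + 181)/(-394 + 181) + 1876860 = -15781/26/(-213) + 1876860 = -1/213*(-15781/26) + 1876860 = 15781/5538 + 1876860 = 10394066461/5538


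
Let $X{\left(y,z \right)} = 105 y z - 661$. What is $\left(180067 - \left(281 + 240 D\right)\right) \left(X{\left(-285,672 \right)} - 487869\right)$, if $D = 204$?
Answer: $-2694770955380$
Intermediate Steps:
$X{\left(y,z \right)} = -661 + 105 y z$ ($X{\left(y,z \right)} = 105 y z - 661 = -661 + 105 y z$)
$\left(180067 - \left(281 + 240 D\right)\right) \left(X{\left(-285,672 \right)} - 487869\right) = \left(180067 - 49241\right) \left(\left(-661 + 105 \left(-285\right) 672\right) - 487869\right) = \left(180067 - 49241\right) \left(\left(-661 - 20109600\right) - 487869\right) = \left(180067 - 49241\right) \left(-20110261 - 487869\right) = 130826 \left(-20598130\right) = -2694770955380$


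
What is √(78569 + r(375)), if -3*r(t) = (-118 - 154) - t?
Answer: √709062/3 ≈ 280.69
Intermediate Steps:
r(t) = 272/3 + t/3 (r(t) = -((-118 - 154) - t)/3 = -(-272 - t)/3 = 272/3 + t/3)
√(78569 + r(375)) = √(78569 + (272/3 + (⅓)*375)) = √(78569 + (272/3 + 125)) = √(78569 + 647/3) = √(236354/3) = √709062/3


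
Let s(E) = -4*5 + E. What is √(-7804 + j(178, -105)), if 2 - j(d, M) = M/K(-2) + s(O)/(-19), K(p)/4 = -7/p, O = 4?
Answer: I*√11256474/38 ≈ 88.291*I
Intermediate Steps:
K(p) = -28/p (K(p) = 4*(-7/p) = -28/p)
s(E) = -20 + E
j(d, M) = 22/19 - M/14 (j(d, M) = 2 - (M/((-28/(-2))) + (-20 + 4)/(-19)) = 2 - (M/((-28*(-½))) - 16*(-1/19)) = 2 - (M/14 + 16/19) = 2 - (16/19 + M/14) = 2 + (-16/19 - M/14) = 22/19 - M/14)
√(-7804 + j(178, -105)) = √(-7804 + (22/19 - 1/14*(-105))) = √(-7804 + (22/19 + 15/2)) = √(-7804 + 329/38) = √(-296223/38) = I*√11256474/38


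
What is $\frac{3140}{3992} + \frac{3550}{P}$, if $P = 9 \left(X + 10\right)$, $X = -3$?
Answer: $\frac{3592355}{62874} \approx 57.136$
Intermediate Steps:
$P = 63$ ($P = 9 \left(-3 + 10\right) = 9 \cdot 7 = 63$)
$\frac{3140}{3992} + \frac{3550}{P} = \frac{3140}{3992} + \frac{3550}{63} = 3140 \cdot \frac{1}{3992} + 3550 \cdot \frac{1}{63} = \frac{785}{998} + \frac{3550}{63} = \frac{3592355}{62874}$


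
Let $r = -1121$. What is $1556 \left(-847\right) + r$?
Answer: $-1319053$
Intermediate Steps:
$1556 \left(-847\right) + r = 1556 \left(-847\right) - 1121 = -1317932 - 1121 = -1319053$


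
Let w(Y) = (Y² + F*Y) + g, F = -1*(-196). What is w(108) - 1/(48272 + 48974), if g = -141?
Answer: 3179068985/97246 ≈ 32691.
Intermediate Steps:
F = 196
w(Y) = -141 + Y² + 196*Y (w(Y) = (Y² + 196*Y) - 141 = -141 + Y² + 196*Y)
w(108) - 1/(48272 + 48974) = (-141 + 108² + 196*108) - 1/(48272 + 48974) = (-141 + 11664 + 21168) - 1/97246 = 32691 - 1*1/97246 = 32691 - 1/97246 = 3179068985/97246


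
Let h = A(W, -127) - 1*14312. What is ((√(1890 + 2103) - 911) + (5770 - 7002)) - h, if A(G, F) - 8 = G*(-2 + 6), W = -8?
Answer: 12193 + 11*√33 ≈ 12256.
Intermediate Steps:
A(G, F) = 8 + 4*G (A(G, F) = 8 + G*(-2 + 6) = 8 + G*4 = 8 + 4*G)
h = -14336 (h = (8 + 4*(-8)) - 1*14312 = (8 - 32) - 14312 = -24 - 14312 = -14336)
((√(1890 + 2103) - 911) + (5770 - 7002)) - h = ((√(1890 + 2103) - 911) + (5770 - 7002)) - 1*(-14336) = ((√3993 - 911) - 1232) + 14336 = ((11*√33 - 911) - 1232) + 14336 = ((-911 + 11*√33) - 1232) + 14336 = (-2143 + 11*√33) + 14336 = 12193 + 11*√33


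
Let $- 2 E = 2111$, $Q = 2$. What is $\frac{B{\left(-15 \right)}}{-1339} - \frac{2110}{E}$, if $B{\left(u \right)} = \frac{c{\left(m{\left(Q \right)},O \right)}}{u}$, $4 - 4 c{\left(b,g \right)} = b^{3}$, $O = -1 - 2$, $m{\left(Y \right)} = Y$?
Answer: $\frac{84756589}{42399435} \approx 1.999$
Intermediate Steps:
$E = - \frac{2111}{2}$ ($E = \left(- \frac{1}{2}\right) 2111 = - \frac{2111}{2} \approx -1055.5$)
$O = -3$
$c{\left(b,g \right)} = 1 - \frac{b^{3}}{4}$
$B{\left(u \right)} = - \frac{1}{u}$ ($B{\left(u \right)} = \frac{1 - \frac{2^{3}}{4}}{u} = \frac{1 - 2}{u} = - \frac{1}{u}$)
$\frac{B{\left(-15 \right)}}{-1339} - \frac{2110}{E} = \frac{\left(-1\right) \frac{1}{-15}}{-1339} - \frac{2110}{- \frac{2111}{2}} = \left(-1\right) \left(- \frac{1}{15}\right) \left(- \frac{1}{1339}\right) - - \frac{4220}{2111} = \frac{1}{15} \left(- \frac{1}{1339}\right) + \frac{4220}{2111} = - \frac{1}{20085} + \frac{4220}{2111} = \frac{84756589}{42399435}$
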